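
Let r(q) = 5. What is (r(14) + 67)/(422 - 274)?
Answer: 18/37 ≈ 0.48649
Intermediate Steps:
(r(14) + 67)/(422 - 274) = (5 + 67)/(422 - 274) = 72/148 = 72*(1/148) = 18/37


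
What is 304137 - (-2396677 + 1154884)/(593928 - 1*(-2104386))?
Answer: 11893599519/39106 ≈ 3.0414e+5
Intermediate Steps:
304137 - (-2396677 + 1154884)/(593928 - 1*(-2104386)) = 304137 - (-1241793)/(593928 + 2104386) = 304137 - (-1241793)/2698314 = 304137 - 1*(-17997/39106) = 304137 + 17997/39106 = 11893599519/39106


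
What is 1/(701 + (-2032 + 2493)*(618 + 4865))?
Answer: 1/2528364 ≈ 3.9551e-7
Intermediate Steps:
1/(701 + (-2032 + 2493)*(618 + 4865)) = 1/(701 + 461*5483) = 1/(701 + 2527663) = 1/2528364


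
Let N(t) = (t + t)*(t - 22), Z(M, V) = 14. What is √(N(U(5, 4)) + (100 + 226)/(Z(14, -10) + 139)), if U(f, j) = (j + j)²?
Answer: √13988518/51 ≈ 73.336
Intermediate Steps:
U(f, j) = 4*j² (U(f, j) = (2*j)² = 4*j²)
N(t) = 2*t*(-22 + t) (N(t) = (2*t)*(-22 + t) = 2*t*(-22 + t))
√(N(U(5, 4)) + (100 + 226)/(Z(14, -10) + 139)) = √(2*(4*4²)*(-22 + 4*4²) + (100 + 226)/(14 + 139)) = √(2*(4*16)*(-22 + 4*16) + 326/153) = √(2*64*(-22 + 64) + 326*(1/153)) = √(2*64*42 + 326/153) = √(5376 + 326/153) = √(822854/153) = √13988518/51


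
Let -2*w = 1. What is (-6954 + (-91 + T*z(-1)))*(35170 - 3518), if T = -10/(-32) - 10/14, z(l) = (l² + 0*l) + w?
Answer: -12487703125/56 ≈ -2.2299e+8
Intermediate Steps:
w = -½ (w = -½*1 = -½ ≈ -0.50000)
z(l) = -½ + l² (z(l) = (l² + 0*l) - ½ = (l² + 0) - ½ = l² - ½ = -½ + l²)
T = -45/112 (T = -10*(-1/32) - 10*1/14 = 5/16 - 5/7 = -45/112 ≈ -0.40179)
(-6954 + (-91 + T*z(-1)))*(35170 - 3518) = (-6954 + (-91 - 45*(-½ + (-1)²)/112))*(35170 - 3518) = (-6954 + (-91 - 45*(-½ + 1)/112))*31652 = (-6954 + (-91 - 45/112*½))*31652 = (-6954 + (-91 - 45/224))*31652 = (-6954 - 20429/224)*31652 = -1578125/224*31652 = -12487703125/56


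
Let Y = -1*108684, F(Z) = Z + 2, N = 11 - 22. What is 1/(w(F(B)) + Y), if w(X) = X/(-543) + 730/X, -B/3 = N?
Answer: -3801/413028851 ≈ -9.2027e-6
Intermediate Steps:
N = -11
B = 33 (B = -3*(-11) = 33)
F(Z) = 2 + Z
w(X) = 730/X - X/543 (w(X) = X*(-1/543) + 730/X = -X/543 + 730/X = 730/X - X/543)
Y = -108684
1/(w(F(B)) + Y) = 1/((730/(2 + 33) - (2 + 33)/543) - 108684) = 1/((730/35 - 1/543*35) - 108684) = 1/((730*(1/35) - 35/543) - 108684) = 1/((146/7 - 35/543) - 108684) = 1/(79033/3801 - 108684) = 1/(-413028851/3801) = -3801/413028851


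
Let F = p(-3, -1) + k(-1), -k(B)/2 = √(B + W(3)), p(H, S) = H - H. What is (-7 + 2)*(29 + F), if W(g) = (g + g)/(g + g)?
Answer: -145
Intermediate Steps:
p(H, S) = 0
W(g) = 1 (W(g) = (2*g)/((2*g)) = (2*g)*(1/(2*g)) = 1)
k(B) = -2*√(1 + B) (k(B) = -2*√(B + 1) = -2*√(1 + B))
F = 0 (F = 0 - 2*√(1 - 1) = 0 - 2*√0 = 0 - 2*0 = 0 + 0 = 0)
(-7 + 2)*(29 + F) = (-7 + 2)*(29 + 0) = -5*29 = -145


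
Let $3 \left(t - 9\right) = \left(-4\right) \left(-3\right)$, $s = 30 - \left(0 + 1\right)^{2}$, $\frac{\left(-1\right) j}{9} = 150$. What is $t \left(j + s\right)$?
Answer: $-17173$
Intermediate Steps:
$j = -1350$ ($j = \left(-9\right) 150 = -1350$)
$s = 29$ ($s = 30 - 1^{2} = 30 - 1 = 29$)
$t = 13$ ($t = 9 + \frac{\left(-4\right) \left(-3\right)}{3} = 9 + \frac{1}{3} \cdot 12 = 9 + 4 = 13$)
$t \left(j + s\right) = 13 \left(-1350 + 29\right) = 13 \left(-1321\right) = -17173$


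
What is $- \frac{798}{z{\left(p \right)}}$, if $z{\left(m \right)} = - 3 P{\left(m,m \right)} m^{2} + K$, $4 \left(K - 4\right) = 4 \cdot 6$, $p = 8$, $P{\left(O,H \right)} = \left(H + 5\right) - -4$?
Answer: $\frac{399}{1627} \approx 0.24524$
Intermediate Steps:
$P{\left(O,H \right)} = 9 + H$ ($P{\left(O,H \right)} = \left(5 + H\right) + 4 = 9 + H$)
$K = 10$ ($K = 4 + \frac{4 \cdot 6}{4} = 4 + \frac{1}{4} \cdot 24 = 4 + 6 = 10$)
$z{\left(m \right)} = 10 - 3 m^{2} \left(9 + m\right)$ ($z{\left(m \right)} = - 3 \left(9 + m\right) m^{2} + 10 = - 3 m^{2} \left(9 + m\right) + 10 = 10 - 3 m^{2} \left(9 + m\right)$)
$- \frac{798}{z{\left(p \right)}} = - \frac{798}{10 - 3 \cdot 8^{2} \left(9 + 8\right)} = - \frac{798}{10 - 192 \cdot 17} = - \frac{798}{10 - 3264} = - \frac{798}{-3254} = \left(-798\right) \left(- \frac{1}{3254}\right) = \frac{399}{1627}$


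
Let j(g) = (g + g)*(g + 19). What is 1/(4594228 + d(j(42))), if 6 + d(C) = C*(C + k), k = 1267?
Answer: 1/37341706 ≈ 2.6780e-8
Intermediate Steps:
j(g) = 2*g*(19 + g) (j(g) = (2*g)*(19 + g) = 2*g*(19 + g))
d(C) = -6 + C*(1267 + C) (d(C) = -6 + C*(C + 1267) = -6 + C*(1267 + C))
1/(4594228 + d(j(42))) = 1/(4594228 + (-6 + (2*42*(19 + 42))² + 1267*(2*42*(19 + 42)))) = 1/(4594228 + (-6 + (2*42*61)² + 1267*(2*42*61))) = 1/(4594228 + (-6 + 5124² + 1267*5124)) = 1/(4594228 + (-6 + 26255376 + 6492108)) = 1/(4594228 + 32747478) = 1/37341706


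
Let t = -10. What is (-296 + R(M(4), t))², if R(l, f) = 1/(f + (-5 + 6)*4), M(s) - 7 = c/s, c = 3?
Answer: 3157729/36 ≈ 87715.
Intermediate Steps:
M(s) = 7 + 3/s
R(l, f) = 1/(4 + f) (R(l, f) = 1/(f + 1*4) = 1/(f + 4) = 1/(4 + f))
(-296 + R(M(4), t))² = (-296 + 1/(4 - 10))² = (-296 + 1/(-6))² = (-296 - ⅙)² = (-1777/6)² = 3157729/36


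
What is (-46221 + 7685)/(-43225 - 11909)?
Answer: 19268/27567 ≈ 0.69895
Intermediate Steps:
(-46221 + 7685)/(-43225 - 11909) = -38536/(-55134) = -38536*(-1/55134) = 19268/27567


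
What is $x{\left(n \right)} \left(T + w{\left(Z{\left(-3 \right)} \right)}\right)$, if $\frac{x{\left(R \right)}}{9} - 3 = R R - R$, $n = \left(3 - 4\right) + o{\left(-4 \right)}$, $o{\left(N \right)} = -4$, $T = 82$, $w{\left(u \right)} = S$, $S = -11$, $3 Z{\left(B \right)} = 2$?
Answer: $21087$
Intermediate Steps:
$Z{\left(B \right)} = \frac{2}{3}$ ($Z{\left(B \right)} = \frac{1}{3} \cdot 2 = \frac{2}{3}$)
$w{\left(u \right)} = -11$
$n = -5$ ($n = \left(3 - 4\right) - 4 = -1 - 4 = -5$)
$x{\left(R \right)} = 27 - 9 R + 9 R^{2}$ ($x{\left(R \right)} = 27 + 9 \left(R R - R\right) = 27 + 9 \left(R^{2} - R\right) = 27 + \left(- 9 R + 9 R^{2}\right) = 27 - 9 R + 9 R^{2}$)
$x{\left(n \right)} \left(T + w{\left(Z{\left(-3 \right)} \right)}\right) = \left(27 - -45 + 9 \left(-5\right)^{2}\right) \left(82 - 11\right) = \left(27 + 45 + 9 \cdot 25\right) 71 = \left(27 + 45 + 225\right) 71 = 297 \cdot 71 = 21087$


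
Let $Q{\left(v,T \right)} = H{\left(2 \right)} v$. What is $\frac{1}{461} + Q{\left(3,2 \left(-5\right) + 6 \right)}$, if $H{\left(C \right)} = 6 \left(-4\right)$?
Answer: $- \frac{33191}{461} \approx -71.998$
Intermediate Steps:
$H{\left(C \right)} = -24$
$Q{\left(v,T \right)} = - 24 v$
$\frac{1}{461} + Q{\left(3,2 \left(-5\right) + 6 \right)} = \frac{1}{461} - 72 = - \frac{33191}{461}$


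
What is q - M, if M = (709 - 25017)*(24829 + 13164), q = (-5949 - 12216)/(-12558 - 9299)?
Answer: 20185679246473/21857 ≈ 9.2353e+8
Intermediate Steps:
q = 18165/21857 (q = -18165/(-21857) = -18165*(-1/21857) = 18165/21857 ≈ 0.83108)
M = -923533844 (M = -24308*37993 = -923533844)
q - M = 18165/21857 - 1*(-923533844) = 18165/21857 + 923533844 = 20185679246473/21857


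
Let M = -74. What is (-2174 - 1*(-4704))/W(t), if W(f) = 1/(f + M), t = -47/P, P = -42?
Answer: -3872165/21 ≈ -1.8439e+5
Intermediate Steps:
t = 47/42 (t = -47/(-42) = -47*(-1/42) = 47/42 ≈ 1.1190)
W(f) = 1/(-74 + f) (W(f) = 1/(f - 74) = 1/(-74 + f))
(-2174 - 1*(-4704))/W(t) = (-2174 - 1*(-4704))/(1/(-74 + 47/42)) = (-2174 + 4704)/(1/(-3061/42)) = 2530/(-42/3061) = 2530*(-3061/42) = -3872165/21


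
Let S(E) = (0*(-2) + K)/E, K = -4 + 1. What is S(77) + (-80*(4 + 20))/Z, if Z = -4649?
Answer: 133893/357973 ≈ 0.37403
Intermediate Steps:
K = -3
S(E) = -3/E (S(E) = (0*(-2) - 3)/E = (0 - 3)/E = -3/E)
S(77) + (-80*(4 + 20))/Z = -3/77 - 80*(4 + 20)/(-4649) = -3*1/77 - 80*24*(-1/4649) = -3/77 - 1920*(-1/4649) = -3/77 + 1920/4649 = 133893/357973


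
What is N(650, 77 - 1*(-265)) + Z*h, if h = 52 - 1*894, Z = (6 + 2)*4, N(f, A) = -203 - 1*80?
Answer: -27227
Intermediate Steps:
N(f, A) = -283 (N(f, A) = -203 - 80 = -283)
Z = 32 (Z = 8*4 = 32)
h = -842 (h = 52 - 894 = -842)
N(650, 77 - 1*(-265)) + Z*h = -283 + 32*(-842) = -283 - 26944 = -27227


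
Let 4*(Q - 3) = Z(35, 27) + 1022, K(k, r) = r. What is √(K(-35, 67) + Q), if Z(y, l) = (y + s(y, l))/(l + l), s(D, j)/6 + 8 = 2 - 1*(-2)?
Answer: √421914/36 ≈ 18.043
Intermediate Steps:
s(D, j) = -24 (s(D, j) = -48 + 6*(2 - 1*(-2)) = -48 + 6*(2 + 2) = -48 + 6*4 = -48 + 24 = -24)
Z(y, l) = (-24 + y)/(2*l) (Z(y, l) = (y - 24)/(l + l) = (-24 + y)/((2*l)) = (-24 + y)*(1/(2*l)) = (-24 + y)/(2*l))
Q = 55847/216 (Q = 3 + ((½)*(-24 + 35)/27 + 1022)/4 = 3 + ((½)*(1/27)*11 + 1022)/4 = 3 + (11/54 + 1022)/4 = 3 + (¼)*(55199/54) = 3 + 55199/216 = 55847/216 ≈ 258.55)
√(K(-35, 67) + Q) = √(67 + 55847/216) = √(70319/216) = √421914/36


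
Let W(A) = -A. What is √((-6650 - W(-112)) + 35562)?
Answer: 120*√2 ≈ 169.71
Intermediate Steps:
√((-6650 - W(-112)) + 35562) = √((-6650 - (-1)*(-112)) + 35562) = √((-6650 - 1*112) + 35562) = √((-6650 - 112) + 35562) = √(-6762 + 35562) = √28800 = 120*√2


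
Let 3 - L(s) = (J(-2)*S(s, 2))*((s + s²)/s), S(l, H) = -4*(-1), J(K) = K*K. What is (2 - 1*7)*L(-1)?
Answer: -15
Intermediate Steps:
J(K) = K²
S(l, H) = 4
L(s) = 3 - 16*(s + s²)/s (L(s) = 3 - (-2)²*4*(s + s²)/s = 3 - 4*4*(s + s²)/s = 3 - 16*(s + s²)/s)
(2 - 1*7)*L(-1) = (2 - 1*7)*(-13 - 16*(-1)) = (2 - 7)*(-13 + 16) = -5*3 = -15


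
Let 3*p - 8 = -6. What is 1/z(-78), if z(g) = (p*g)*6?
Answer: -1/312 ≈ -0.0032051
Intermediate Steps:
p = ⅔ (p = 8/3 + (⅓)*(-6) = 8/3 - 2 = ⅔ ≈ 0.66667)
z(g) = 4*g (z(g) = (2*g/3)*6 = 4*g)
1/z(-78) = 1/(4*(-78)) = 1/(-312) = -1/312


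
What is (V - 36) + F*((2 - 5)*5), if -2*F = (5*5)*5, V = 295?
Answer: 2393/2 ≈ 1196.5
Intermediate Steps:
F = -125/2 (F = -5*5*5/2 = -25*5/2 = -½*125 = -125/2 ≈ -62.500)
(V - 36) + F*((2 - 5)*5) = (295 - 36) - 125*(2 - 5)*5/2 = 259 - (-375)*5/2 = 259 - 125/2*(-15) = 259 + 1875/2 = 2393/2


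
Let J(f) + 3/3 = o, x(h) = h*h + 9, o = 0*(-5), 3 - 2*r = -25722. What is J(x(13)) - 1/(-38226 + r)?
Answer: -50725/50727 ≈ -0.99996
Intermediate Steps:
r = 25725/2 (r = 3/2 - ½*(-25722) = 3/2 + 12861 = 25725/2 ≈ 12863.)
o = 0
x(h) = 9 + h² (x(h) = h² + 9 = 9 + h²)
J(f) = -1 (J(f) = -1 + 0 = -1)
J(x(13)) - 1/(-38226 + r) = -1 - 1/(-38226 + 25725/2) = -1 - 1/(-50727/2) = -1 - 1*(-2/50727) = -1 + 2/50727 = -50725/50727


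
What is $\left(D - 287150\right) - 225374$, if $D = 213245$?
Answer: $-299279$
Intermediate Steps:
$\left(D - 287150\right) - 225374 = \left(213245 - 287150\right) - 225374 = -73905 - 225374 = -299279$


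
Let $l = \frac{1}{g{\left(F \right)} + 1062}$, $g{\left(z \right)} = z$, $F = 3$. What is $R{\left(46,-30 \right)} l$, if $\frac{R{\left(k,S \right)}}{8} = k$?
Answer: $\frac{368}{1065} \approx 0.34554$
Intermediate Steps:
$R{\left(k,S \right)} = 8 k$
$l = \frac{1}{1065}$ ($l = \frac{1}{3 + 1062} = \frac{1}{1065} \approx 0.00093897$)
$R{\left(46,-30 \right)} l = 8 \cdot 46 \cdot \frac{1}{1065} = 368 \cdot \frac{1}{1065} = \frac{368}{1065}$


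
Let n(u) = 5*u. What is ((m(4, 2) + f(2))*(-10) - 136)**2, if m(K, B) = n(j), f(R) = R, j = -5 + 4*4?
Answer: 498436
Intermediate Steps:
j = 11 (j = -5 + 16 = 11)
m(K, B) = 55 (m(K, B) = 5*11 = 55)
((m(4, 2) + f(2))*(-10) - 136)**2 = ((55 + 2)*(-10) - 136)**2 = (57*(-10) - 136)**2 = (-570 - 136)**2 = (-706)**2 = 498436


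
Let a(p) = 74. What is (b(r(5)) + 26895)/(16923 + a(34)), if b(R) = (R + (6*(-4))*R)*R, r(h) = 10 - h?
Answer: 26320/16997 ≈ 1.5485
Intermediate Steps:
b(R) = -23*R² (b(R) = (R - 24*R)*R = (-23*R)*R = -23*R²)
(b(r(5)) + 26895)/(16923 + a(34)) = (-23*(10 - 1*5)² + 26895)/(16923 + 74) = (-23*(10 - 5)² + 26895)/16997 = (-23*5² + 26895)*(1/16997) = (-23*25 + 26895)*(1/16997) = (-575 + 26895)*(1/16997) = 26320*(1/16997) = 26320/16997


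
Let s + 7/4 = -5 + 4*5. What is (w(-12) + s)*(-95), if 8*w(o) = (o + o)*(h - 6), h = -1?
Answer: -13015/4 ≈ -3253.8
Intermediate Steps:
w(o) = -7*o/4 (w(o) = ((o + o)*(-1 - 6))/8 = ((2*o)*(-7))/8 = (-14*o)/8 = -7*o/4)
s = 53/4 (s = -7/4 + (-5 + 4*5) = -7/4 + (-5 + 20) = -7/4 + 15 = 53/4 ≈ 13.250)
(w(-12) + s)*(-95) = (-7/4*(-12) + 53/4)*(-95) = (21 + 53/4)*(-95) = (137/4)*(-95) = -13015/4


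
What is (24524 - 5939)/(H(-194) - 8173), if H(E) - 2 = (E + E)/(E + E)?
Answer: -3717/1634 ≈ -2.2748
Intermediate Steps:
H(E) = 3 (H(E) = 2 + (E + E)/(E + E) = 2 + (2*E)/((2*E)) = 2 + (2*E)*(1/(2*E)) = 2 + 1 = 3)
(24524 - 5939)/(H(-194) - 8173) = (24524 - 5939)/(3 - 8173) = 18585/(-8170) = 18585*(-1/8170) = -3717/1634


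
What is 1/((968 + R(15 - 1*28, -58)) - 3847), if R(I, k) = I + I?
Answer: -1/2905 ≈ -0.00034423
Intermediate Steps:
R(I, k) = 2*I
1/((968 + R(15 - 1*28, -58)) - 3847) = 1/((968 + 2*(15 - 1*28)) - 3847) = 1/((968 + 2*(15 - 28)) - 3847) = 1/((968 + 2*(-13)) - 3847) = 1/((968 - 26) - 3847) = 1/(942 - 3847) = 1/(-2905) = -1/2905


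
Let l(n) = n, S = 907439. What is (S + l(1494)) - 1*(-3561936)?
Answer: 4470869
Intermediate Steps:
(S + l(1494)) - 1*(-3561936) = (907439 + 1494) - 1*(-3561936) = 908933 + 3561936 = 4470869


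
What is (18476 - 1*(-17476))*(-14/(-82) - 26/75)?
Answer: -6483344/1025 ≈ -6325.2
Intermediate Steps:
(18476 - 1*(-17476))*(-14/(-82) - 26/75) = (18476 + 17476)*(-14*(-1/82) - 26*1/75) = 35952*(7/41 - 26/75) = 35952*(-541/3075) = -6483344/1025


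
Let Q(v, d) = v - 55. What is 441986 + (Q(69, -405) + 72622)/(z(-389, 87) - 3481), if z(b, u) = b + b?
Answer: 1882345738/4259 ≈ 4.4197e+5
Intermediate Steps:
Q(v, d) = -55 + v
z(b, u) = 2*b
441986 + (Q(69, -405) + 72622)/(z(-389, 87) - 3481) = 441986 + ((-55 + 69) + 72622)/(2*(-389) - 3481) = 441986 + (14 + 72622)/(-778 - 3481) = 441986 + 72636/(-4259) = 441986 + 72636*(-1/4259) = 441986 - 72636/4259 = 1882345738/4259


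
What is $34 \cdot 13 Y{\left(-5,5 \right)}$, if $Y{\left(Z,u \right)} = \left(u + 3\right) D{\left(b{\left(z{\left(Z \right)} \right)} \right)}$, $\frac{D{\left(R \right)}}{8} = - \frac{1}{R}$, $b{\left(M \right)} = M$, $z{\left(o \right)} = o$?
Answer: $\frac{28288}{5} \approx 5657.6$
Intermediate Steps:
$D{\left(R \right)} = - \frac{8}{R}$ ($D{\left(R \right)} = 8 \left(- \frac{1}{R}\right) = - \frac{8}{R}$)
$Y{\left(Z,u \right)} = - \frac{8 \left(3 + u\right)}{Z}$ ($Y{\left(Z,u \right)} = \left(u + 3\right) \left(- \frac{8}{Z}\right) = \left(3 + u\right) \left(- \frac{8}{Z}\right) = - \frac{8 \left(3 + u\right)}{Z}$)
$34 \cdot 13 Y{\left(-5,5 \right)} = 34 \cdot 13 \frac{8 \left(-3 - 5\right)}{-5} = 442 \cdot 8 \left(- \frac{1}{5}\right) \left(-3 - 5\right) = 442 \cdot 8 \left(- \frac{1}{5}\right) \left(-8\right) = 442 \cdot \frac{64}{5} = \frac{28288}{5}$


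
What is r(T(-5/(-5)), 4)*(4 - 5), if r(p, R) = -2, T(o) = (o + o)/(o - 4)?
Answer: 2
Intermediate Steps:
T(o) = 2*o/(-4 + o) (T(o) = (2*o)/(-4 + o) = 2*o/(-4 + o))
r(T(-5/(-5)), 4)*(4 - 5) = -2*(4 - 5) = -2*(-1) = 2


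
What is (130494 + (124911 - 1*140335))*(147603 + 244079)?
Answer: 45070847740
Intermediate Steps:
(130494 + (124911 - 1*140335))*(147603 + 244079) = (130494 + (124911 - 140335))*391682 = (130494 - 15424)*391682 = 115070*391682 = 45070847740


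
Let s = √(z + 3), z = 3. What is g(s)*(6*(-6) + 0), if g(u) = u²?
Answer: -216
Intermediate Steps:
s = √6 (s = √(3 + 3) = √6 ≈ 2.4495)
g(s)*(6*(-6) + 0) = (√6)²*(6*(-6) + 0) = 6*(-36 + 0) = 6*(-36) = -216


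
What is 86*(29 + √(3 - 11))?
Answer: 2494 + 172*I*√2 ≈ 2494.0 + 243.24*I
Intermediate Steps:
86*(29 + √(3 - 11)) = 86*(29 + √(-8)) = 86*(29 + 2*I*√2) = 2494 + 172*I*√2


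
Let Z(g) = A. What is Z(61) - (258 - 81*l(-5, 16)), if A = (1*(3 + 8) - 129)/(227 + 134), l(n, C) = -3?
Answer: -180979/361 ≈ -501.33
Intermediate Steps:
A = -118/361 (A = (1*11 - 129)/361 = (11 - 129)*(1/361) = -118*1/361 = -118/361 ≈ -0.32687)
Z(g) = -118/361
Z(61) - (258 - 81*l(-5, 16)) = -118/361 - (258 - 81*(-3)) = -118/361 - (258 + 243) = -118/361 - 1*501 = -118/361 - 501 = -180979/361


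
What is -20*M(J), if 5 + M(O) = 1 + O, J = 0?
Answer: 80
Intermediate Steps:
M(O) = -4 + O (M(O) = -5 + (1 + O) = -4 + O)
-20*M(J) = -20*(-4 + 0) = -20*(-4) = 80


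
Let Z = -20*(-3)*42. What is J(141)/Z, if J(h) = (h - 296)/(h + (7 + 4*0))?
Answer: -31/74592 ≈ -0.00041559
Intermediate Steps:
Z = 2520 (Z = 60*42 = 2520)
J(h) = (-296 + h)/(7 + h) (J(h) = (-296 + h)/(h + (7 + 0)) = (-296 + h)/(h + 7) = (-296 + h)/(7 + h))
J(141)/Z = ((-296 + 141)/(7 + 141))/2520 = (-155/148)*(1/2520) = ((1/148)*(-155))*(1/2520) = -155/148*1/2520 = -31/74592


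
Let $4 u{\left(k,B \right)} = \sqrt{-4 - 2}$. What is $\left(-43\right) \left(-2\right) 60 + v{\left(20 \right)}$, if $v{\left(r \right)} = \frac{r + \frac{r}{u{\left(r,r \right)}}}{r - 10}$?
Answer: $5162 - \frac{4 i \sqrt{6}}{3} \approx 5162.0 - 3.266 i$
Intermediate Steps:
$u{\left(k,B \right)} = \frac{i \sqrt{6}}{4}$ ($u{\left(k,B \right)} = \frac{\sqrt{-4 - 2}}{4} = \frac{\sqrt{-6}}{4} = \frac{i \sqrt{6}}{4}$)
$v{\left(r \right)} = \frac{r - \frac{2 i r \sqrt{6}}{3}}{-10 + r}$ ($v{\left(r \right)} = \frac{r + \frac{r}{\frac{1}{4} i \sqrt{6}}}{r - 10} = \frac{r + r \left(- \frac{2 i \sqrt{6}}{3}\right)}{-10 + r} = \frac{r - \frac{2 i r \sqrt{6}}{3}}{-10 + r}$)
$\left(-43\right) \left(-2\right) 60 + v{\left(20 \right)} = \left(-43\right) \left(-2\right) 60 + \frac{1}{3} \cdot 20 \frac{1}{-10 + 20} \left(3 - 2 i \sqrt{6}\right) = 86 \cdot 60 + \frac{1}{3} \cdot 20 \cdot \frac{1}{10} \left(3 - 2 i \sqrt{6}\right) = 5160 + \frac{1}{3} \cdot 20 \cdot \frac{1}{10} \left(3 - 2 i \sqrt{6}\right) = 5160 + \left(2 - \frac{4 i \sqrt{6}}{3}\right) = 5162 - \frac{4 i \sqrt{6}}{3}$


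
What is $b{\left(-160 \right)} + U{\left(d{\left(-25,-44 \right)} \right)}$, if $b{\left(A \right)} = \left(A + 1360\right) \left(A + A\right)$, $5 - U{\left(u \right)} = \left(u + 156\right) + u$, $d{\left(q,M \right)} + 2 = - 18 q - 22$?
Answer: $-385003$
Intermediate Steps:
$d{\left(q,M \right)} = -24 - 18 q$ ($d{\left(q,M \right)} = -2 - \left(22 + 18 q\right) = -24 - 18 q$)
$U{\left(u \right)} = -151 - 2 u$ ($U{\left(u \right)} = 5 - \left(\left(u + 156\right) + u\right) = 5 - \left(\left(156 + u\right) + u\right) = 5 - \left(156 + 2 u\right) = -151 - 2 u$)
$b{\left(A \right)} = 2 A \left(1360 + A\right)$ ($b{\left(A \right)} = \left(1360 + A\right) 2 A = 2 A \left(1360 + A\right)$)
$b{\left(-160 \right)} + U{\left(d{\left(-25,-44 \right)} \right)} = 2 \left(-160\right) \left(1360 - 160\right) - \left(151 + 2 \left(-24 - -450\right)\right) = 2 \left(-160\right) 1200 - \left(151 + 2 \left(-24 + 450\right)\right) = -384000 - 1003 = -385003$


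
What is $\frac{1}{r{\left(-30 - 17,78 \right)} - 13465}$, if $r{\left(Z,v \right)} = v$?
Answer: $- \frac{1}{13387} \approx -7.4699 \cdot 10^{-5}$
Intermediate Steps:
$\frac{1}{r{\left(-30 - 17,78 \right)} - 13465} = \frac{1}{78 - 13465} = \frac{1}{-13387} = - \frac{1}{13387}$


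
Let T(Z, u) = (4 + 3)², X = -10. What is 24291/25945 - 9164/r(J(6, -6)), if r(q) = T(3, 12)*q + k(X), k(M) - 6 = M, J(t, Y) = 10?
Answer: -112977277/6304635 ≈ -17.920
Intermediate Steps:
T(Z, u) = 49 (T(Z, u) = 7² = 49)
k(M) = 6 + M
r(q) = -4 + 49*q (r(q) = 49*q + (6 - 10) = 49*q - 4 = -4 + 49*q)
24291/25945 - 9164/r(J(6, -6)) = 24291/25945 - 9164/(-4 + 49*10) = 24291*(1/25945) - 9164/(-4 + 490) = 24291/25945 - 9164/486 = 24291/25945 - 9164*1/486 = 24291/25945 - 4582/243 = -112977277/6304635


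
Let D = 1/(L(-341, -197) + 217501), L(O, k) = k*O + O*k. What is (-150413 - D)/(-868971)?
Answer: 52923566116/305751791205 ≈ 0.17309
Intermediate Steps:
L(O, k) = 2*O*k (L(O, k) = O*k + O*k = 2*O*k)
D = 1/351855 (D = 1/(2*(-341)*(-197) + 217501) = 1/(134354 + 217501) = 1/351855 ≈ 2.8421e-6)
(-150413 - D)/(-868971) = (-150413 - 1*1/351855)/(-868971) = (-150413 - 1/351855)*(-1/868971) = -52923566116/351855*(-1/868971) = 52923566116/305751791205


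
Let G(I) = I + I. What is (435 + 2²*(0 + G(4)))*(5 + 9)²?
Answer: 91532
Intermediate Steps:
G(I) = 2*I
(435 + 2²*(0 + G(4)))*(5 + 9)² = (435 + 2²*(0 + 2*4))*(5 + 9)² = (435 + 4*(0 + 8))*14² = (435 + 4*8)*196 = (435 + 32)*196 = 467*196 = 91532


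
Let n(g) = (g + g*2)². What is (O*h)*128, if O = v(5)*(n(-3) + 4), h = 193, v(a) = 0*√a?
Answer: 0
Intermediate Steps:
n(g) = 9*g² (n(g) = (g + 2*g)² = (3*g)² = 9*g²)
v(a) = 0
O = 0 (O = 0*(9*(-3)² + 4) = 0*(9*9 + 4) = 0*(81 + 4) = 0*85 = 0)
(O*h)*128 = (0*193)*128 = 0*128 = 0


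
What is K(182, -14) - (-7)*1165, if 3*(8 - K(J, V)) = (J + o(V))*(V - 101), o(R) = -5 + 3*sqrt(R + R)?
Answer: 14948 + 230*I*sqrt(7) ≈ 14948.0 + 608.52*I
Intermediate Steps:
o(R) = -5 + 3*sqrt(2)*sqrt(R) (o(R) = -5 + 3*sqrt(2*R) = -5 + 3*(sqrt(2)*sqrt(R)) = -5 + 3*sqrt(2)*sqrt(R))
K(J, V) = 8 - (-101 + V)*(-5 + J + 3*sqrt(2)*sqrt(V))/3 (K(J, V) = 8 - (J + (-5 + 3*sqrt(2)*sqrt(V)))*(V - 101)/3 = 8 - (-5 + J + 3*sqrt(2)*sqrt(V))*(-101 + V)/3 = 8 - (-101 + V)*(-5 + J + 3*sqrt(2)*sqrt(V))/3)
K(182, -14) - (-7)*1165 = (-481/3 + (5/3)*(-14) + (101/3)*182 - sqrt(2)*(-14)**(3/2) + 101*sqrt(2)*sqrt(-14) - 1/3*182*(-14)) - (-7)*1165 = (-481/3 - 70/3 + 18382/3 - sqrt(2)*(-14*I*sqrt(14)) + 101*sqrt(2)*(I*sqrt(14)) + 2548/3) - 1*(-8155) = (-481/3 - 70/3 + 18382/3 + 28*I*sqrt(7) + 202*I*sqrt(7) + 2548/3) + 8155 = (6793 + 230*I*sqrt(7)) + 8155 = 14948 + 230*I*sqrt(7)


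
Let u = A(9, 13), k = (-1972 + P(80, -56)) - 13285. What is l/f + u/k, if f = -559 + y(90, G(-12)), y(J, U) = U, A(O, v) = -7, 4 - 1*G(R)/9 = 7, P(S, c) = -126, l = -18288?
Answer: 140664203/4507219 ≈ 31.209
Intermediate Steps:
G(R) = -27 (G(R) = 36 - 9*7 = 36 - 63 = -27)
k = -15383 (k = (-1972 - 126) - 13285 = -2098 - 13285 = -15383)
f = -586 (f = -559 - 27 = -586)
u = -7
l/f + u/k = -18288/(-586) - 7/(-15383) = -18288*(-1/586) - 7*(-1/15383) = 9144/293 + 7/15383 = 140664203/4507219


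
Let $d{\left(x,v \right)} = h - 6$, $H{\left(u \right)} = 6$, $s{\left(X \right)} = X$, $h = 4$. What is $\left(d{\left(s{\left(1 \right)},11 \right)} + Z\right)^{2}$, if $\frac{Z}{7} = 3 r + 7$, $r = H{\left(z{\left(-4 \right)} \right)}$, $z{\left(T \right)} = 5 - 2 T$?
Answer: $29929$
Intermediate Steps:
$z{\left(T \right)} = 5 - 2 T$
$r = 6$
$d{\left(x,v \right)} = -2$ ($d{\left(x,v \right)} = 4 - 6 = -2$)
$Z = 175$ ($Z = 7 \left(3 \cdot 6 + 7\right) = 7 \left(18 + 7\right) = 7 \cdot 25 = 175$)
$\left(d{\left(s{\left(1 \right)},11 \right)} + Z\right)^{2} = \left(-2 + 175\right)^{2} = 173^{2} = 29929$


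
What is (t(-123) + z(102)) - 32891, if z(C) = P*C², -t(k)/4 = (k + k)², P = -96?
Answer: -1273739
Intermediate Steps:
t(k) = -16*k² (t(k) = -4*(k + k)² = -4*4*k² = -16*k²)
z(C) = -96*C²
(t(-123) + z(102)) - 32891 = (-16*(-123)² - 96*102²) - 32891 = (-16*15129 - 96*10404) - 32891 = (-242064 - 998784) - 32891 = -1240848 - 32891 = -1273739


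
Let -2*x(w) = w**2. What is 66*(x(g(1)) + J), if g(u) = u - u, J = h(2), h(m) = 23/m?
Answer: 759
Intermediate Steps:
J = 23/2 ≈ 11.500
g(u) = 0
x(w) = -w**2/2
66*(x(g(1)) + J) = 66*(-1/2*0**2 + 23/2) = 66*(-1/2*0 + 23/2) = 66*(0 + 23/2) = 66*(23/2) = 759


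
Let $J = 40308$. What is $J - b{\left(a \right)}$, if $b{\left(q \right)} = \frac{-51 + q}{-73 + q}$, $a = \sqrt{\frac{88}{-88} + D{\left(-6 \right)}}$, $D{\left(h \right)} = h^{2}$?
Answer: $\frac{106693432}{2647} + \frac{11 \sqrt{35}}{2647} \approx 40307.0$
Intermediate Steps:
$a = \sqrt{35}$ ($a = \sqrt{\frac{88}{-88} + \left(-6\right)^{2}} = \sqrt{88 \left(- \frac{1}{88}\right) + 36} = \sqrt{-1 + 36} = \sqrt{35} \approx 5.9161$)
$b{\left(q \right)} = \frac{-51 + q}{-73 + q}$
$J - b{\left(a \right)} = 40308 - \frac{-51 + \sqrt{35}}{-73 + \sqrt{35}}$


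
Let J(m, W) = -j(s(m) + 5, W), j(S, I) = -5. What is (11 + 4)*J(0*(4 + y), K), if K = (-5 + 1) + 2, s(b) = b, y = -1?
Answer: 75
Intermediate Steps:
K = -2 (K = -4 + 2 = -2)
J(m, W) = 5 (J(m, W) = -1*(-5) = 5)
(11 + 4)*J(0*(4 + y), K) = (11 + 4)*5 = 15*5 = 75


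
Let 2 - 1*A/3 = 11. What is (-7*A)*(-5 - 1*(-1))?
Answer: -756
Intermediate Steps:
A = -27 (A = 6 - 3*11 = 6 - 33 = -27)
(-7*A)*(-5 - 1*(-1)) = (-7*(-27))*(-5 - 1*(-1)) = 189*(-5 + 1) = 189*(-4) = -756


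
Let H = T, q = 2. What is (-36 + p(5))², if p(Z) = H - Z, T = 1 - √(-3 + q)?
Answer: (40 + I)² ≈ 1599.0 + 80.0*I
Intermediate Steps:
T = 1 - I (T = 1 - √(-3 + 2) = 1 - √(-1) = 1 - I ≈ 1.0 - 1.0*I)
H = 1 - I ≈ 1.0 - 1.0*I
p(Z) = 1 - I - Z (p(Z) = (1 - I) - Z = 1 - I - Z)
(-36 + p(5))² = (-36 + (1 - I - 1*5))² = (-36 + (1 - I - 5))² = (-36 + (-4 - I))² = (-40 - I)²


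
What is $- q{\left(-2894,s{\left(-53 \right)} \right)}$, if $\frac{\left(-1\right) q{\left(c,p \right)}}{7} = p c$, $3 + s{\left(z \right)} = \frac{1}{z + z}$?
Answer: $\frac{3231151}{53} \approx 60965.0$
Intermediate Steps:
$s{\left(z \right)} = -3 + \frac{1}{2 z}$ ($s{\left(z \right)} = -3 + \frac{1}{z + z} = -3 + \frac{1}{2 z}$)
$q{\left(c,p \right)} = - 7 c p$ ($q{\left(c,p \right)} = - 7 p c = - 7 c p$)
$- q{\left(-2894,s{\left(-53 \right)} \right)} = - \left(-7\right) \left(-2894\right) \left(-3 + \frac{1}{2 \left(-53\right)}\right) = - \left(-7\right) \left(-2894\right) \left(-3 + \frac{1}{2} \left(- \frac{1}{53}\right)\right) = - \left(-7\right) \left(-2894\right) \left(-3 - \frac{1}{106}\right) = - \frac{\left(-7\right) \left(-2894\right) \left(-319\right)}{106} = \left(-1\right) \left(- \frac{3231151}{53}\right) = \frac{3231151}{53}$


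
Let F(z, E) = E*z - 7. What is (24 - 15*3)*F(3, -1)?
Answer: 210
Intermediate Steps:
F(z, E) = -7 + E*z
(24 - 15*3)*F(3, -1) = (24 - 15*3)*(-7 - 1*3) = (24 - 45)*(-7 - 3) = -21*(-10) = 210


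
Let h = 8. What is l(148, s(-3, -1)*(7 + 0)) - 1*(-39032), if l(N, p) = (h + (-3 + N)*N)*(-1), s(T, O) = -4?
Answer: 17564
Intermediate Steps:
l(N, p) = -8 - N*(-3 + N) (l(N, p) = (8 + (-3 + N)*N)*(-1) = (8 + N*(-3 + N))*(-1) = -8 - N*(-3 + N))
l(148, s(-3, -1)*(7 + 0)) - 1*(-39032) = (-8 - 1*148**2 + 3*148) - 1*(-39032) = (-8 - 1*21904 + 444) + 39032 = (-8 - 21904 + 444) + 39032 = -21468 + 39032 = 17564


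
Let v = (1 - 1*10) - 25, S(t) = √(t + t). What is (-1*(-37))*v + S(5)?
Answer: -1258 + √10 ≈ -1254.8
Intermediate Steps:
S(t) = √2*√t (S(t) = √(2*t) = √2*√t)
v = -34 (v = (1 - 10) - 25 = -9 - 25 = -34)
(-1*(-37))*v + S(5) = -1*(-37)*(-34) + √2*√5 = 37*(-34) + √10 = -1258 + √10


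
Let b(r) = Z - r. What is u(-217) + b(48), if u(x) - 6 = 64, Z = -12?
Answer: 10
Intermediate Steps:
u(x) = 70 (u(x) = 6 + 64 = 70)
b(r) = -12 - r
u(-217) + b(48) = 70 + (-12 - 1*48) = 70 + (-12 - 48) = 70 - 60 = 10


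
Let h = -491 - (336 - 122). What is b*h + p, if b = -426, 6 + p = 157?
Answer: 300481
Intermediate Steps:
p = 151 (p = -6 + 157 = 151)
h = -705 (h = -491 - 1*214 = -491 - 214 = -705)
b*h + p = -426*(-705) + 151 = 300330 + 151 = 300481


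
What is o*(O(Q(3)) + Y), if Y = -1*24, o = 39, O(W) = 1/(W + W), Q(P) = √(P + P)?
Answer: -936 + 13*√6/4 ≈ -928.04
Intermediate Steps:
Q(P) = √2*√P (Q(P) = √(2*P) = √2*√P)
O(W) = 1/(2*W)
Y = -24
o*(O(Q(3)) + Y) = 39*(1/(2*((√2*√3))) - 24) = 39*(1/(2*(√6)) - 24) = 39*((√6/6)/2 - 24) = 39*(√6/12 - 24) = 39*(-24 + √6/12) = -936 + 13*√6/4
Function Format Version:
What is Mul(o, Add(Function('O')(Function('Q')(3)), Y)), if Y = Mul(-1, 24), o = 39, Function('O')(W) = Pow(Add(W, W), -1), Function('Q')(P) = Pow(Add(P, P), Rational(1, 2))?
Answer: Add(-936, Mul(Rational(13, 4), Pow(6, Rational(1, 2)))) ≈ -928.04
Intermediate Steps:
Function('Q')(P) = Mul(Pow(2, Rational(1, 2)), Pow(P, Rational(1, 2))) (Function('Q')(P) = Pow(Mul(2, P), Rational(1, 2)) = Mul(Pow(2, Rational(1, 2)), Pow(P, Rational(1, 2))))
Function('O')(W) = Mul(Rational(1, 2), Pow(W, -1)) (Function('O')(W) = Pow(Mul(2, W), -1) = Mul(Rational(1, 2), Pow(W, -1)))
Y = -24
Mul(o, Add(Function('O')(Function('Q')(3)), Y)) = Mul(39, Add(Mul(Rational(1, 2), Pow(Mul(Pow(2, Rational(1, 2)), Pow(3, Rational(1, 2))), -1)), -24)) = Mul(39, Add(Mul(Rational(1, 2), Pow(Pow(6, Rational(1, 2)), -1)), -24)) = Mul(39, Add(Mul(Rational(1, 2), Mul(Rational(1, 6), Pow(6, Rational(1, 2)))), -24)) = Mul(39, Add(Mul(Rational(1, 12), Pow(6, Rational(1, 2))), -24)) = Mul(39, Add(-24, Mul(Rational(1, 12), Pow(6, Rational(1, 2))))) = Add(-936, Mul(Rational(13, 4), Pow(6, Rational(1, 2))))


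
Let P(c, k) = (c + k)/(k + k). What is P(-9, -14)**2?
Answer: 529/784 ≈ 0.67474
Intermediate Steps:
P(c, k) = (c + k)/(2*k) (P(c, k) = (c + k)/((2*k)) = (c + k)*(1/(2*k)) = (c + k)/(2*k))
P(-9, -14)**2 = ((1/2)*(-9 - 14)/(-14))**2 = ((1/2)*(-1/14)*(-23))**2 = (23/28)**2 = 529/784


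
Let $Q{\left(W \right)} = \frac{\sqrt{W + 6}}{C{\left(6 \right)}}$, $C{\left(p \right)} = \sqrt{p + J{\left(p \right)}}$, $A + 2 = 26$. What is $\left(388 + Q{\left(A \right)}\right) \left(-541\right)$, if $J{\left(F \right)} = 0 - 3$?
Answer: $-209908 - 541 \sqrt{10} \approx -2.1162 \cdot 10^{5}$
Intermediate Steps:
$J{\left(F \right)} = -3$
$A = 24$ ($A = -2 + 26 = 24$)
$C{\left(p \right)} = \sqrt{-3 + p}$ ($C{\left(p \right)} = \sqrt{p - 3} = \sqrt{-3 + p}$)
$Q{\left(W \right)} = \frac{\sqrt{3} \sqrt{6 + W}}{3}$ ($Q{\left(W \right)} = \frac{\sqrt{W + 6}}{\sqrt{-3 + 6}} = \frac{\sqrt{6 + W}}{\sqrt{3}} = \sqrt{6 + W} \frac{\sqrt{3}}{3} = \frac{\sqrt{3} \sqrt{6 + W}}{3}$)
$\left(388 + Q{\left(A \right)}\right) \left(-541\right) = \left(388 + \frac{\sqrt{18 + 3 \cdot 24}}{3}\right) \left(-541\right) = \left(388 + \frac{\sqrt{18 + 72}}{3}\right) \left(-541\right) = \left(388 + \frac{\sqrt{90}}{3}\right) \left(-541\right) = \left(388 + \frac{3 \sqrt{10}}{3}\right) \left(-541\right) = \left(388 + \sqrt{10}\right) \left(-541\right) = -209908 - 541 \sqrt{10}$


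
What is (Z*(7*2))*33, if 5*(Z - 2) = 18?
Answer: 12936/5 ≈ 2587.2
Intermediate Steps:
Z = 28/5 (Z = 2 + (⅕)*18 = 2 + 18/5 = 28/5 ≈ 5.6000)
(Z*(7*2))*33 = (28*(7*2)/5)*33 = ((28/5)*14)*33 = (392/5)*33 = 12936/5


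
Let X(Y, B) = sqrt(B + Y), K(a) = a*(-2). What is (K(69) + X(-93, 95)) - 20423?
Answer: -20561 + sqrt(2) ≈ -20560.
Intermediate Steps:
K(a) = -2*a
(K(69) + X(-93, 95)) - 20423 = (-2*69 + sqrt(95 - 93)) - 20423 = (-138 + sqrt(2)) - 20423 = -20561 + sqrt(2)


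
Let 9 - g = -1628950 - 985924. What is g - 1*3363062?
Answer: -748179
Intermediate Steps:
g = 2614883 (g = 9 - (-1628950 - 985924) = 9 - 1*(-2614874) = 9 + 2614874 = 2614883)
g - 1*3363062 = 2614883 - 1*3363062 = 2614883 - 3363062 = -748179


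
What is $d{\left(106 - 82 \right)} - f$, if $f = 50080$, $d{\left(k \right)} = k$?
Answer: $-50056$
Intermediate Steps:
$d{\left(106 - 82 \right)} - f = \left(106 - 82\right) - 50080 = 24 - 50080 = -50056$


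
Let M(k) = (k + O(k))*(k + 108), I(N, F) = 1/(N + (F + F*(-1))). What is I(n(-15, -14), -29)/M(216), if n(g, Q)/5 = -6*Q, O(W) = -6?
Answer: 1/28576800 ≈ 3.4993e-8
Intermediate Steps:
n(g, Q) = -30*Q (n(g, Q) = 5*(-6*Q) = -30*Q)
I(N, F) = 1/N (I(N, F) = 1/(N + (F - F)) = 1/(N + 0) = 1/N)
M(k) = (-6 + k)*(108 + k) (M(k) = (k - 6)*(k + 108) = (-6 + k)*(108 + k))
I(n(-15, -14), -29)/M(216) = 1/(((-30*(-14)))*(-648 + 216² + 102*216)) = 1/(420*(-648 + 46656 + 22032)) = (1/420)/68040 = (1/420)*(1/68040) = 1/28576800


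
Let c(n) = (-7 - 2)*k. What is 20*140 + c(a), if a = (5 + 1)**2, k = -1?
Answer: 2809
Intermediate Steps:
a = 36 (a = 6**2 = 36)
c(n) = 9 (c(n) = (-7 - 2)*(-1) = -9*(-1) = 9)
20*140 + c(a) = 20*140 + 9 = 2800 + 9 = 2809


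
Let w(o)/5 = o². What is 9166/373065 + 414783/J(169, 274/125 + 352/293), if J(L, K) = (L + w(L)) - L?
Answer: 6241998821/2131021893 ≈ 2.9291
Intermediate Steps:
w(o) = 5*o²
J(L, K) = 5*L² (J(L, K) = (L + 5*L²) - L = 5*L²)
9166/373065 + 414783/J(169, 274/125 + 352/293) = 9166/373065 + 414783/((5*169²)) = 9166*(1/373065) + 414783/((5*28561)) = 9166/373065 + 414783/142805 = 6241998821/2131021893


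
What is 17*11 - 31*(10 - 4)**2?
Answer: -929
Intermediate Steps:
17*11 - 31*(10 - 4)**2 = 187 - 31*6**2 = 187 - 31*36 = 187 - 1116 = -929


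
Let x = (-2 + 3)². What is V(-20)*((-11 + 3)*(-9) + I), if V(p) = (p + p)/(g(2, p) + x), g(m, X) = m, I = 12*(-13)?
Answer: 1120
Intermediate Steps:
x = 1 (x = 1² = 1)
I = -156
V(p) = 2*p/3 (V(p) = (p + p)/(2 + 1) = (2*p)/3 = (2*p)*(⅓) = 2*p/3)
V(-20)*((-11 + 3)*(-9) + I) = ((⅔)*(-20))*((-11 + 3)*(-9) - 156) = -40*(-8*(-9) - 156)/3 = -40*(72 - 156)/3 = -40/3*(-84) = 1120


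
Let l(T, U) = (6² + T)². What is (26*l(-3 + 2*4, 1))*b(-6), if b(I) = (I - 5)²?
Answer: 5288426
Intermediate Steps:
b(I) = (-5 + I)²
l(T, U) = (36 + T)²
(26*l(-3 + 2*4, 1))*b(-6) = (26*(36 + (-3 + 2*4))²)*(-5 - 6)² = (26*(36 + (-3 + 8))²)*(-11)² = (26*(36 + 5)²)*121 = (26*41²)*121 = (26*1681)*121 = 43706*121 = 5288426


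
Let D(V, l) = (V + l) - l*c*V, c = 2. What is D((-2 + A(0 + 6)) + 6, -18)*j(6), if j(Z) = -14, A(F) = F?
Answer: -4928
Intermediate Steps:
D(V, l) = V + l - 2*V*l (D(V, l) = (V + l) - l*2*V = (V + l) - 2*l*V = (V + l) - 2*V*l = V + l - 2*V*l)
D((-2 + A(0 + 6)) + 6, -18)*j(6) = (((-2 + (0 + 6)) + 6) - 18 - 2*((-2 + (0 + 6)) + 6)*(-18))*(-14) = (((-2 + 6) + 6) - 18 - 2*((-2 + 6) + 6)*(-18))*(-14) = ((4 + 6) - 18 - 2*(4 + 6)*(-18))*(-14) = (10 - 18 - 2*10*(-18))*(-14) = (10 - 18 + 360)*(-14) = 352*(-14) = -4928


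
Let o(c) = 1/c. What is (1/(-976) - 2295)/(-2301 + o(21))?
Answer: 47038341/47160320 ≈ 0.99741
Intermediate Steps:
(1/(-976) - 2295)/(-2301 + o(21)) = (1/(-976) - 2295)/(-2301 + 1/21) = (-1/976 - 2295)/(-2301 + 1/21) = -2239921/(976*(-48320/21)) = -2239921/976*(-21/48320) = 47038341/47160320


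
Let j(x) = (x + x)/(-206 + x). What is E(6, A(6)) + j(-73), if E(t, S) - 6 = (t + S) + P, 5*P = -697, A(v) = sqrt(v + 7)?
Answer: -176993/1395 + sqrt(13) ≈ -123.27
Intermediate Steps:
A(v) = sqrt(7 + v)
P = -697/5 (P = (1/5)*(-697) = -697/5 ≈ -139.40)
E(t, S) = -667/5 + S + t (E(t, S) = 6 + ((t + S) - 697/5) = 6 + ((S + t) - 697/5) = 6 + (-697/5 + S + t) = -667/5 + S + t)
j(x) = 2*x/(-206 + x) (j(x) = (2*x)/(-206 + x) = 2*x/(-206 + x))
E(6, A(6)) + j(-73) = (-667/5 + sqrt(7 + 6) + 6) + 2*(-73)/(-206 - 73) = (-667/5 + sqrt(13) + 6) + 2*(-73)/(-279) = (-637/5 + sqrt(13)) + 2*(-73)*(-1/279) = (-637/5 + sqrt(13)) + 146/279 = -176993/1395 + sqrt(13)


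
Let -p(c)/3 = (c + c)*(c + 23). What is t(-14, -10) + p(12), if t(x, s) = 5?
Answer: -2515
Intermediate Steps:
p(c) = -6*c*(23 + c) (p(c) = -3*(c + c)*(c + 23) = -3*2*c*(23 + c) = -6*c*(23 + c))
t(-14, -10) + p(12) = 5 - 6*12*(23 + 12) = 5 - 6*12*35 = 5 - 2520 = -2515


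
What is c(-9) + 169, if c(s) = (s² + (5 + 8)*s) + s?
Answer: 124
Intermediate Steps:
c(s) = s² + 14*s (c(s) = (s² + 13*s) + s = s² + 14*s)
c(-9) + 169 = -9*(14 - 9) + 169 = -9*5 + 169 = -45 + 169 = 124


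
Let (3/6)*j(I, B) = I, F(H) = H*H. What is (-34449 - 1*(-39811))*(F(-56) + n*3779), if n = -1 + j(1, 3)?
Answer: 37078230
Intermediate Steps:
F(H) = H²
j(I, B) = 2*I
n = 1 (n = -1 + 2*1 = -1 + 2 = 1)
(-34449 - 1*(-39811))*(F(-56) + n*3779) = (-34449 - 1*(-39811))*((-56)² + 1*3779) = (-34449 + 39811)*(3136 + 3779) = 5362*6915 = 37078230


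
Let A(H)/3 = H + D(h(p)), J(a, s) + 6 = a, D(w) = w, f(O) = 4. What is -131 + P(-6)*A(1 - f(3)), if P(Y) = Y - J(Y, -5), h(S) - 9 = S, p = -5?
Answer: -113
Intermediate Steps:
h(S) = 9 + S
J(a, s) = -6 + a
P(Y) = 6 (P(Y) = Y - (-6 + Y) = Y + (6 - Y) = 6)
A(H) = 12 + 3*H (A(H) = 3*(H + (9 - 5)) = 3*(H + 4) = 3*(4 + H) = 12 + 3*H)
-131 + P(-6)*A(1 - f(3)) = -131 + 6*(12 + 3*(1 - 1*4)) = -131 + 6*(12 + 3*(1 - 4)) = -131 + 6*(12 + 3*(-3)) = -131 + 6*(12 - 9) = -131 + 6*3 = -131 + 18 = -113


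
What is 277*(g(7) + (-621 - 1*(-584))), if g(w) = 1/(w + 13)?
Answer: -204703/20 ≈ -10235.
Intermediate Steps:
g(w) = 1/(13 + w)
277*(g(7) + (-621 - 1*(-584))) = 277*(1/(13 + 7) + (-621 - 1*(-584))) = 277*(1/20 + (-621 + 584)) = 277*(1/20 - 37) = 277*(-739/20) = -204703/20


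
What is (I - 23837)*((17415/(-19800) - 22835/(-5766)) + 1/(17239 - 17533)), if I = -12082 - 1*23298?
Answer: -3775667057189/20719160 ≈ -1.8223e+5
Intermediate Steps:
I = -35380 (I = -12082 - 23298 = -35380)
(I - 23837)*((17415/(-19800) - 22835/(-5766)) + 1/(17239 - 17533)) = (-35380 - 23837)*((17415/(-19800) - 22835/(-5766)) + 1/(17239 - 17533)) = -59217*((17415*(-1/19800) - 22835*(-1/5766)) + 1/(-294)) = -59217*((-387/440 + 22835/5766) - 1/294) = -59217*(3907979/1268520 - 1/294) = -59217*191279551/62157480 = -3775667057189/20719160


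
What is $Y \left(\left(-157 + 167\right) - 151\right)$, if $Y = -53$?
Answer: $7473$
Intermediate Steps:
$Y \left(\left(-157 + 167\right) - 151\right) = - 53 \left(\left(-157 + 167\right) - 151\right) = - 53 \left(10 - 151\right) = \left(-53\right) \left(-141\right) = 7473$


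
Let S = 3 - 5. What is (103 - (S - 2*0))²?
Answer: 11025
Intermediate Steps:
S = -2
(103 - (S - 2*0))² = (103 - (-2 - 2*0))² = (103 - (-2 + 0))² = (103 - 1*(-2))² = (103 + 2)² = 105² = 11025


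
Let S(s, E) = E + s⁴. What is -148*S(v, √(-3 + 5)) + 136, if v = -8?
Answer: -606072 - 148*√2 ≈ -6.0628e+5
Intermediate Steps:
-148*S(v, √(-3 + 5)) + 136 = -148*(√(-3 + 5) + (-8)⁴) + 136 = -148*(√2 + 4096) + 136 = -148*(4096 + √2) + 136 = (-606208 - 148*√2) + 136 = -606072 - 148*√2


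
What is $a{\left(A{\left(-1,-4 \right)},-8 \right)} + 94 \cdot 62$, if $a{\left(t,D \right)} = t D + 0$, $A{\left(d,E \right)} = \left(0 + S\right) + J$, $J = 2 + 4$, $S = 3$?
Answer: $5756$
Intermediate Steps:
$J = 6$
$A{\left(d,E \right)} = 9$ ($A{\left(d,E \right)} = \left(0 + 3\right) + 6 = 3 + 6 = 9$)
$a{\left(t,D \right)} = D t$ ($a{\left(t,D \right)} = D t + 0 = D t$)
$a{\left(A{\left(-1,-4 \right)},-8 \right)} + 94 \cdot 62 = \left(-8\right) 9 + 94 \cdot 62 = -72 + 5828 = 5756$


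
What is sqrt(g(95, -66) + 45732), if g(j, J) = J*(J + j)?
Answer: sqrt(43818) ≈ 209.33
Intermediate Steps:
sqrt(g(95, -66) + 45732) = sqrt(-66*(-66 + 95) + 45732) = sqrt(-66*29 + 45732) = sqrt(-1914 + 45732) = sqrt(43818)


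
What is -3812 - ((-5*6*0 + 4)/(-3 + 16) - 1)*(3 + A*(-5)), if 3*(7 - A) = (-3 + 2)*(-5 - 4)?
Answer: -49709/13 ≈ -3823.8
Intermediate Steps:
A = 4 (A = 7 - (-3 + 2)*(-5 - 4)/3 = 7 - (-1)*(-9)/3 = 7 - 1/3*9 = 7 - 3 = 4)
-3812 - ((-5*6*0 + 4)/(-3 + 16) - 1)*(3 + A*(-5)) = -3812 - ((-5*6*0 + 4)/(-3 + 16) - 1)*(3 + 4*(-5)) = -3812 - ((-30*0 + 4)/13 - 1)*(3 - 20) = -3812 - ((0 + 4)*(1/13) - 1)*(-17) = -3812 - (4*(1/13) - 1)*(-17) = -3812 - (4/13 - 1)*(-17) = -3812 - (-9)*(-17)/13 = -3812 - 1*153/13 = -3812 - 153/13 = -49709/13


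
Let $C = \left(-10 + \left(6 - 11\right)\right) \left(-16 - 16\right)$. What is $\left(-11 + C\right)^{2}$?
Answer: $219961$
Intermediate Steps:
$C = 480$ ($C = \left(-10 - 5\right) \left(-32\right) = \left(-15\right) \left(-32\right) = 480$)
$\left(-11 + C\right)^{2} = \left(-11 + 480\right)^{2} = 469^{2} = 219961$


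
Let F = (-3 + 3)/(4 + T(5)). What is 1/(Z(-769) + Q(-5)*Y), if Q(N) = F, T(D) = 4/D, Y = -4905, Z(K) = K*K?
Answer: 1/591361 ≈ 1.6910e-6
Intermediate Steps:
Z(K) = K²
F = 0 (F = (-3 + 3)/(4 + 4/5) = 0/(4 + 4*(⅕)) = 0/(4 + ⅘) = 0/(24/5) = 0*(5/24) = 0)
Q(N) = 0
1/(Z(-769) + Q(-5)*Y) = 1/((-769)² + 0*(-4905)) = 1/(591361 + 0) = 1/591361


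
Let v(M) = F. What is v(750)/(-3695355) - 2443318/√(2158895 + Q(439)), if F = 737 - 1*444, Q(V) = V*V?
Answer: -293/3695355 - 1221659*√9186/73488 ≈ -1593.3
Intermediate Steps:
Q(V) = V²
F = 293 (F = 737 - 444 = 293)
v(M) = 293
v(750)/(-3695355) - 2443318/√(2158895 + Q(439)) = 293/(-3695355) - 2443318/√(2158895 + 439²) = 293*(-1/3695355) - 2443318/√(2158895 + 192721) = -293/3695355 - 2443318*√9186/146976 = -293/3695355 - 1221659*√9186/73488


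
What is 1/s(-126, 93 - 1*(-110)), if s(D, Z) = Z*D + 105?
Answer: -1/25473 ≈ -3.9257e-5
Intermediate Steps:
s(D, Z) = 105 + D*Z (s(D, Z) = D*Z + 105 = 105 + D*Z)
1/s(-126, 93 - 1*(-110)) = 1/(105 - 126*(93 - 1*(-110))) = 1/(105 - 126*(93 + 110)) = 1/(105 - 126*203) = 1/(105 - 25578) = 1/(-25473) = -1/25473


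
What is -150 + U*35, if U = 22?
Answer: 620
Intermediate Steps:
-150 + U*35 = -150 + 22*35 = -150 + 770 = 620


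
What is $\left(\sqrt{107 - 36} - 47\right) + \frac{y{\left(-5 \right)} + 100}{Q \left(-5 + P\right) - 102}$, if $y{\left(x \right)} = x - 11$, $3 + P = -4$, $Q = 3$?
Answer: $- \frac{1095}{23} + \sqrt{71} \approx -39.183$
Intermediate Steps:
$P = -7$ ($P = -3 - 4 = -7$)
$y{\left(x \right)} = -11 + x$
$\left(\sqrt{107 - 36} - 47\right) + \frac{y{\left(-5 \right)} + 100}{Q \left(-5 + P\right) - 102} = \left(\sqrt{107 - 36} - 47\right) + \frac{\left(-11 - 5\right) + 100}{3 \left(-5 - 7\right) - 102} = \left(\sqrt{71} - 47\right) + \frac{-16 + 100}{3 \left(-12\right) - 102} = \left(-47 + \sqrt{71}\right) + \frac{84}{-36 - 102} = \left(-47 + \sqrt{71}\right) + \frac{84}{-138} = \left(-47 + \sqrt{71}\right) + 84 \left(- \frac{1}{138}\right) = \left(-47 + \sqrt{71}\right) - \frac{14}{23} = - \frac{1095}{23} + \sqrt{71}$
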